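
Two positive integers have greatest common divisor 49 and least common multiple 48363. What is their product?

2369787

For any two positive integers, gcd × lcm = product = 49 × 48363 = 2369787.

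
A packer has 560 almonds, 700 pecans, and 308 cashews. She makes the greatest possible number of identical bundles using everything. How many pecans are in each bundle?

25

Number of bundles = gcd(560, 700, 308).
560 = 2^4 × 5 × 7
700 = 2^2 × 5^2 × 7
308 = 2^2 × 7 × 11
gcd(560, 700, 308) = 2^2 × 7 = 28.
pecans per bundle = 700 / 28 = 25.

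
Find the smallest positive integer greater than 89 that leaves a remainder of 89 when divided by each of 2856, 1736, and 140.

442769

N − 89 must be a common multiple of 2856, 1736, and 140.
2856 = 2^3 × 3 × 7 × 17
1736 = 2^3 × 7 × 31
140 = 2^2 × 5 × 7
LCM(2856, 1736, 140) = 2^3 × 3 × 5 × 7 × 17 × 31 = 442680.
Smallest N > 89 is LCM + 89 = 442680 + 89 = 442769.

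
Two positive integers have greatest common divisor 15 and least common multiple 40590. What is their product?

For any two positive integers, gcd × lcm = product = 15 × 40590 = 608850.

608850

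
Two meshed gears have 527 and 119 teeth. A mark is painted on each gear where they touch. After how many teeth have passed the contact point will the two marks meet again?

3689 teeth

They coincide at every common multiple of the periods; the first is the LCM.
527 = 17 × 31
119 = 7 × 17
LCM(527, 119) = 7 × 17 × 31 = 3689.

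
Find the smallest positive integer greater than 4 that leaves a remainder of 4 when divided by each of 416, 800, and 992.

N − 4 must be a common multiple of 416, 800, and 992.
416 = 2^5 × 13
800 = 2^5 × 5^2
992 = 2^5 × 31
LCM(416, 800, 992) = 2^5 × 5^2 × 13 × 31 = 322400.
Smallest N > 4 is LCM + 4 = 322400 + 4 = 322404.

322404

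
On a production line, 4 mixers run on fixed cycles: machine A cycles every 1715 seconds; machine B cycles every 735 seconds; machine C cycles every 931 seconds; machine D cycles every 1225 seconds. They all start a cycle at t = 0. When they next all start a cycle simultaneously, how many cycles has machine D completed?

399 cycles

They are all back at their starting positions together after one LCM of the periods.
1715 = 5 × 7^3
735 = 3 × 5 × 7^2
931 = 7^2 × 19
1225 = 5^2 × 7^2
LCM(1715, 735, 931, 1225) = 3 × 5^2 × 7^3 × 19 = 488775.
Cycles for period 1225: 488775 / 1225 = 399.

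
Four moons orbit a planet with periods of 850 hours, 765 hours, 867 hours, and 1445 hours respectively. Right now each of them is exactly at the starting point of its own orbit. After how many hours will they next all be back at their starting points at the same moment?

The first simultaneous occurrence is after LCM of the individual periods.
850 = 2 × 5^2 × 17
765 = 3^2 × 5 × 17
867 = 3 × 17^2
1445 = 5 × 17^2
LCM(850, 765, 867, 1445) = 2 × 3^2 × 5^2 × 17^2 = 130050.

130050 hours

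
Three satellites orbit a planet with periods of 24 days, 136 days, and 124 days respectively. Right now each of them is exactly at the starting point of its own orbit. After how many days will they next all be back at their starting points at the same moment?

12648 days

They coincide at every common multiple of the periods; the first is the LCM.
24 = 2^3 × 3
136 = 2^3 × 17
124 = 2^2 × 31
LCM(24, 136, 124) = 2^3 × 3 × 17 × 31 = 12648.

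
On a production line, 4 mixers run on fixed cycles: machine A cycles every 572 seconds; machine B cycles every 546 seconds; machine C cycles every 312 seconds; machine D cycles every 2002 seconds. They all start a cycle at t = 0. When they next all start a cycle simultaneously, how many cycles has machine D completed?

The first common completion time is the LCM of the periods.
572 = 2^2 × 11 × 13
546 = 2 × 3 × 7 × 13
312 = 2^3 × 3 × 13
2002 = 2 × 7 × 11 × 13
LCM(572, 546, 312, 2002) = 2^3 × 3 × 7 × 11 × 13 = 24024.
Cycles for period 2002: 24024 / 2002 = 12.

12 cycles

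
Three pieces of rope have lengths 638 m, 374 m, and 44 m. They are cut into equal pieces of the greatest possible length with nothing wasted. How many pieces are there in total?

Piece length = gcd(638, 374, 44).
638 = 2 × 11 × 29
374 = 2 × 11 × 17
44 = 2^2 × 11
gcd(638, 374, 44) = 2 × 11 = 22.
Total pieces = 638/22 + 374/22 + 44/22 = 29 + 17 + 2 = 48.

48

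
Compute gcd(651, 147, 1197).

651 = 3 × 7 × 31
147 = 3 × 7^2
1197 = 3^2 × 7 × 19
gcd(651, 147, 1197) = 3 × 7 = 21.

21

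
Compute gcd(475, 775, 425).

25

475 = 5^2 × 19
775 = 5^2 × 31
425 = 5^2 × 17
gcd(475, 775, 425) = 5^2 = 25.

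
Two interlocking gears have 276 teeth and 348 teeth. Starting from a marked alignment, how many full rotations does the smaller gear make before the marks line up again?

29 rotations

They are all back at their starting positions together after one LCM of the periods.
276 = 2^2 × 3 × 23
348 = 2^2 × 3 × 29
LCM(276, 348) = 2^2 × 3 × 23 × 29 = 8004.
Rotations for period 276: 8004 / 276 = 29.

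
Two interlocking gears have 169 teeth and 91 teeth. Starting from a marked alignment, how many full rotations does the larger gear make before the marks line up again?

7 rotations

They are all back at their starting positions together after one LCM of the periods.
169 = 13^2
91 = 7 × 13
LCM(169, 91) = 7 × 13^2 = 1183.
Rotations for period 169: 1183 / 169 = 7.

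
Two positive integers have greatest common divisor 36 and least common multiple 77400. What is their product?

For any two positive integers, gcd × lcm = product = 36 × 77400 = 2786400.

2786400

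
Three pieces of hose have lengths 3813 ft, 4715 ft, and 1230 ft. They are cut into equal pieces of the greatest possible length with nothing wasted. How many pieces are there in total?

Piece length = gcd(3813, 4715, 1230).
3813 = 3 × 31 × 41
4715 = 5 × 23 × 41
1230 = 2 × 3 × 5 × 41
gcd(3813, 4715, 1230) = 41.
Total pieces = 3813/41 + 4715/41 + 1230/41 = 93 + 115 + 30 = 238.

238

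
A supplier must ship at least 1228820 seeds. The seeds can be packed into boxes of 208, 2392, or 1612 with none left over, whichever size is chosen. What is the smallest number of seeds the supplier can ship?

1334736

The number of seeds must be a common multiple of 208, 2392, and 1612, so a multiple of their LCM.
208 = 2^4 × 13
2392 = 2^3 × 13 × 23
1612 = 2^2 × 13 × 31
LCM(208, 2392, 1612) = 2^4 × 13 × 23 × 31 = 148304.
Smallest multiple of 148304 that is ≥ 1228820: ⌈1228820/148304⌉ × 148304 = 9 × 148304 = 1334736.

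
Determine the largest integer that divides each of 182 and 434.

182 = 2 × 7 × 13
434 = 2 × 7 × 31
gcd(182, 434) = 2 × 7 = 14.

14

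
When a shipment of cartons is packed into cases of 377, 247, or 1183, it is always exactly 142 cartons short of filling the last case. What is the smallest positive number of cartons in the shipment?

Being 142 short of a full case of size k means N ≡ −142 (mod k), i.e. N + 142 is a multiple of each size.
377 = 13 × 29
247 = 13 × 19
1183 = 7 × 13^2
LCM(377, 247, 1183) = 7 × 13^2 × 19 × 29 = 651833.
Smallest positive N is 651833 − 142 = 651691.

651691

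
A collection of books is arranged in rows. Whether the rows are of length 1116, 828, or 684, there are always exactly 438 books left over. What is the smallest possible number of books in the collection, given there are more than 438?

N − 438 must be a common multiple of 1116, 828, and 684.
1116 = 2^2 × 3^2 × 31
828 = 2^2 × 3^2 × 23
684 = 2^2 × 3^2 × 19
LCM(1116, 828, 684) = 2^2 × 3^2 × 19 × 23 × 31 = 487692.
Smallest N > 438 is LCM + 438 = 487692 + 438 = 488130.

488130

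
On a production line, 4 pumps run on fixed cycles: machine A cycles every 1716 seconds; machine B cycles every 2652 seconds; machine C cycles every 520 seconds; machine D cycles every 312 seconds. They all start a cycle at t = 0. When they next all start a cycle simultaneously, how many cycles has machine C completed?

561 cycles

All finish a whole number of cycles simultaneously at t = LCM of the periods.
1716 = 2^2 × 3 × 11 × 13
2652 = 2^2 × 3 × 13 × 17
520 = 2^3 × 5 × 13
312 = 2^3 × 3 × 13
LCM(1716, 2652, 520, 312) = 2^3 × 3 × 5 × 11 × 13 × 17 = 291720.
Cycles for period 520: 291720 / 520 = 561.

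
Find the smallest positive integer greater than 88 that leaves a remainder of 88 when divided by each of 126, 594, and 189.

4246

N − 88 must be a common multiple of 126, 594, and 189.
126 = 2 × 3^2 × 7
594 = 2 × 3^3 × 11
189 = 3^3 × 7
LCM(126, 594, 189) = 2 × 3^3 × 7 × 11 = 4158.
Smallest N > 88 is LCM + 88 = 4158 + 88 = 4246.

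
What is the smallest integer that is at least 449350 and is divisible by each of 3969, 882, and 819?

515970

The integer must be a common multiple of 3969, 882, and 819, so a multiple of their LCM.
3969 = 3^4 × 7^2
882 = 2 × 3^2 × 7^2
819 = 3^2 × 7 × 13
LCM(3969, 882, 819) = 2 × 3^4 × 7^2 × 13 = 103194.
Smallest multiple of 103194 that is ≥ 449350: ⌈449350/103194⌉ × 103194 = 5 × 103194 = 515970.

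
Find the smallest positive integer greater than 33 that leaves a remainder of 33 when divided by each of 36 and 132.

429

N − 33 must be a common multiple of 36 and 132.
36 = 2^2 × 3^2
132 = 2^2 × 3 × 11
LCM(36, 132) = 2^2 × 3^2 × 11 = 396.
Smallest N > 33 is LCM + 33 = 396 + 33 = 429.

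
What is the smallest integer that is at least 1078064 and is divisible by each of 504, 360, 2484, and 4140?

The integer must be a common multiple of 504, 360, 2484, and 4140, so a multiple of their LCM.
504 = 2^3 × 3^2 × 7
360 = 2^3 × 3^2 × 5
2484 = 2^2 × 3^3 × 23
4140 = 2^2 × 3^2 × 5 × 23
LCM(504, 360, 2484, 4140) = 2^3 × 3^3 × 5 × 7 × 23 = 173880.
Smallest multiple of 173880 that is ≥ 1078064: ⌈1078064/173880⌉ × 173880 = 7 × 173880 = 1217160.

1217160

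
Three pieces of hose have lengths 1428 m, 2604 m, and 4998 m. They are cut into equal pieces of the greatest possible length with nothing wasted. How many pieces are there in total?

Piece length = gcd(1428, 2604, 4998).
1428 = 2^2 × 3 × 7 × 17
2604 = 2^2 × 3 × 7 × 31
4998 = 2 × 3 × 7^2 × 17
gcd(1428, 2604, 4998) = 2 × 3 × 7 = 42.
Total pieces = 1428/42 + 2604/42 + 4998/42 = 34 + 62 + 119 = 215.

215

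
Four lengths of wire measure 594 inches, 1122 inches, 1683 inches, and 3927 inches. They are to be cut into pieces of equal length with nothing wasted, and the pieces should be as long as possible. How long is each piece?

Each piece length must divide every original length, so the longest possible is gcd(594, 1122, 1683, 3927).
594 = 2 × 3^3 × 11
1122 = 2 × 3 × 11 × 17
1683 = 3^2 × 11 × 17
3927 = 3 × 7 × 11 × 17
gcd(594, 1122, 1683, 3927) = 3 × 11 = 33.

33 inches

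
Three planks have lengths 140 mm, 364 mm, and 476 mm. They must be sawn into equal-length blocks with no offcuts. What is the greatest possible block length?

This is the greatest common divisor of 140, 364, and 476.
140 = 2^2 × 5 × 7
364 = 2^2 × 7 × 13
476 = 2^2 × 7 × 17
gcd(140, 364, 476) = 2^2 × 7 = 28.

28 mm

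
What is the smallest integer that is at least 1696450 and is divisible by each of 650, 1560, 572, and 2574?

1801800

The integer must be a common multiple of 650, 1560, 572, and 2574, so a multiple of their LCM.
650 = 2 × 5^2 × 13
1560 = 2^3 × 3 × 5 × 13
572 = 2^2 × 11 × 13
2574 = 2 × 3^2 × 11 × 13
LCM(650, 1560, 572, 2574) = 2^3 × 3^2 × 5^2 × 11 × 13 = 257400.
Smallest multiple of 257400 that is ≥ 1696450: ⌈1696450/257400⌉ × 257400 = 7 × 257400 = 1801800.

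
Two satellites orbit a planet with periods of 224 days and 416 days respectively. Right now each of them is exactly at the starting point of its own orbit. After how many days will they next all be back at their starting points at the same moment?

2912 days

We need the least common multiple of the intervals.
224 = 2^5 × 7
416 = 2^5 × 13
LCM(224, 416) = 2^5 × 7 × 13 = 2912.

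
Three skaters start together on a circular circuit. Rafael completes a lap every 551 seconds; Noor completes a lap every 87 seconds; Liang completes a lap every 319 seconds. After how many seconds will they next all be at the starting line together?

18183 seconds

The first simultaneous occurrence is after LCM of the individual periods.
551 = 19 × 29
87 = 3 × 29
319 = 11 × 29
LCM(551, 87, 319) = 3 × 11 × 19 × 29 = 18183.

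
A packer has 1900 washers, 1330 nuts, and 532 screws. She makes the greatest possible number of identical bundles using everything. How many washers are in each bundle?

50

Number of bundles = gcd(1900, 1330, 532).
1900 = 2^2 × 5^2 × 19
1330 = 2 × 5 × 7 × 19
532 = 2^2 × 7 × 19
gcd(1900, 1330, 532) = 2 × 19 = 38.
washers per bundle = 1900 / 38 = 50.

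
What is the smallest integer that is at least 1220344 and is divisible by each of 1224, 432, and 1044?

The integer must be a common multiple of 1224, 432, and 1044, so a multiple of their LCM.
1224 = 2^3 × 3^2 × 17
432 = 2^4 × 3^3
1044 = 2^2 × 3^2 × 29
LCM(1224, 432, 1044) = 2^4 × 3^3 × 17 × 29 = 212976.
Smallest multiple of 212976 that is ≥ 1220344: ⌈1220344/212976⌉ × 212976 = 6 × 212976 = 1277856.

1277856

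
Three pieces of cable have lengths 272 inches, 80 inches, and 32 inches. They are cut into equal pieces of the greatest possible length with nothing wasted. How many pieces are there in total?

24

Piece length = gcd(272, 80, 32).
272 = 2^4 × 17
80 = 2^4 × 5
32 = 2^5
gcd(272, 80, 32) = 2^4 = 16.
Total pieces = 272/16 + 80/16 + 32/16 = 17 + 5 + 2 = 24.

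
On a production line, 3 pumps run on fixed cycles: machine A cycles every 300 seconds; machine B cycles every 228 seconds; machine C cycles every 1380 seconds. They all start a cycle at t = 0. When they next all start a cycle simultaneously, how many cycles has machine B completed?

They are all back at their starting positions together after one LCM of the periods.
300 = 2^2 × 3 × 5^2
228 = 2^2 × 3 × 19
1380 = 2^2 × 3 × 5 × 23
LCM(300, 228, 1380) = 2^2 × 3 × 5^2 × 19 × 23 = 131100.
Cycles for period 228: 131100 / 228 = 575.

575 cycles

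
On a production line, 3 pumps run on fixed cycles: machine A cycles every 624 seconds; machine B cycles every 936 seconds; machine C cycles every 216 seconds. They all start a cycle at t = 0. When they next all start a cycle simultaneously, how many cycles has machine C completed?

26 cycles

The first common completion time is the LCM of the periods.
624 = 2^4 × 3 × 13
936 = 2^3 × 3^2 × 13
216 = 2^3 × 3^3
LCM(624, 936, 216) = 2^4 × 3^3 × 13 = 5616.
Cycles for period 216: 5616 / 216 = 26.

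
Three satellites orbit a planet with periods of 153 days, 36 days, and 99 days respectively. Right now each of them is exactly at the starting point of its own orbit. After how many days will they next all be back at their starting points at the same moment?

We need the least common multiple of the intervals.
153 = 3^2 × 17
36 = 2^2 × 3^2
99 = 3^2 × 11
LCM(153, 36, 99) = 2^2 × 3^2 × 11 × 17 = 6732.

6732 days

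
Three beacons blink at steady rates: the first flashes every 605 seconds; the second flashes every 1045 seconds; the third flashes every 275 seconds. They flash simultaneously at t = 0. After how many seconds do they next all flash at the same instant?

The first simultaneous occurrence is after LCM of the individual periods.
605 = 5 × 11^2
1045 = 5 × 11 × 19
275 = 5^2 × 11
LCM(605, 1045, 275) = 5^2 × 11^2 × 19 = 57475.

57475 seconds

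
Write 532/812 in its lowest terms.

532 = 2^2 × 7 × 19
812 = 2^2 × 7 × 29
gcd(532, 812) = 2^2 × 7 = 28.
Divide numerator and denominator by 28: 532/812 = 19/29.

19/29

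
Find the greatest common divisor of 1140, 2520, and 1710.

30

1140 = 2^2 × 3 × 5 × 19
2520 = 2^3 × 3^2 × 5 × 7
1710 = 2 × 3^2 × 5 × 19
gcd(1140, 2520, 1710) = 2 × 3 × 5 = 30.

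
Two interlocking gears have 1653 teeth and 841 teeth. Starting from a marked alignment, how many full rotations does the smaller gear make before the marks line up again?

The first common completion time is the LCM of the periods.
1653 = 3 × 19 × 29
841 = 29^2
LCM(1653, 841) = 3 × 19 × 29^2 = 47937.
Rotations for period 841: 47937 / 841 = 57.

57 rotations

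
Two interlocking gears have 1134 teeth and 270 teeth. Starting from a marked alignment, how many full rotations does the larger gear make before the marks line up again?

5 rotations

All finish a whole number of cycles simultaneously at t = LCM of the periods.
1134 = 2 × 3^4 × 7
270 = 2 × 3^3 × 5
LCM(1134, 270) = 2 × 3^4 × 5 × 7 = 5670.
Rotations for period 1134: 5670 / 1134 = 5.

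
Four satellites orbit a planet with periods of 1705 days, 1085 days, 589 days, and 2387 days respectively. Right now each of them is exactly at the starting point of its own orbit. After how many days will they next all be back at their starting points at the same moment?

226765 days

We need the least common multiple of the intervals.
1705 = 5 × 11 × 31
1085 = 5 × 7 × 31
589 = 19 × 31
2387 = 7 × 11 × 31
LCM(1705, 1085, 589, 2387) = 5 × 7 × 11 × 19 × 31 = 226765.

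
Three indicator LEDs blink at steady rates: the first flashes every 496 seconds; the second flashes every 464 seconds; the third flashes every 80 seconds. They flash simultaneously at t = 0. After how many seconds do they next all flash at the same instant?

71920 seconds

We need the least common multiple of the intervals.
496 = 2^4 × 31
464 = 2^4 × 29
80 = 2^4 × 5
LCM(496, 464, 80) = 2^4 × 5 × 29 × 31 = 71920.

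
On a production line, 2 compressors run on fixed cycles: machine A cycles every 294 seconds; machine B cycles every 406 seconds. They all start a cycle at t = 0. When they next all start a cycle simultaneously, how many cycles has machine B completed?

The first common completion time is the LCM of the periods.
294 = 2 × 3 × 7^2
406 = 2 × 7 × 29
LCM(294, 406) = 2 × 3 × 7^2 × 29 = 8526.
Cycles for period 406: 8526 / 406 = 21.

21 cycles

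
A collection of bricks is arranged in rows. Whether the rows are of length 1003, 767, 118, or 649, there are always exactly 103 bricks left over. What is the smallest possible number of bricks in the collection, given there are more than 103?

286961

N − 103 must be a common multiple of 1003, 767, 118, and 649.
1003 = 17 × 59
767 = 13 × 59
118 = 2 × 59
649 = 11 × 59
LCM(1003, 767, 118, 649) = 2 × 11 × 13 × 17 × 59 = 286858.
Smallest N > 103 is LCM + 103 = 286858 + 103 = 286961.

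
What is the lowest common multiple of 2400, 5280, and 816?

2400 = 2^5 × 3 × 5^2
5280 = 2^5 × 3 × 5 × 11
816 = 2^4 × 3 × 17
LCM(2400, 5280, 816) = 2^5 × 3 × 5^2 × 11 × 17 = 448800.

448800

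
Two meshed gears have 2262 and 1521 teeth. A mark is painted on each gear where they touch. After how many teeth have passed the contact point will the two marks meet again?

88218 teeth

The first simultaneous occurrence is after LCM of the individual periods.
2262 = 2 × 3 × 13 × 29
1521 = 3^2 × 13^2
LCM(2262, 1521) = 2 × 3^2 × 13^2 × 29 = 88218.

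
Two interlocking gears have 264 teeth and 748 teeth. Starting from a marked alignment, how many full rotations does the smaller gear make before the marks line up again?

All finish a whole number of cycles simultaneously at t = LCM of the periods.
264 = 2^3 × 3 × 11
748 = 2^2 × 11 × 17
LCM(264, 748) = 2^3 × 3 × 11 × 17 = 4488.
Rotations for period 264: 4488 / 264 = 17.

17 rotations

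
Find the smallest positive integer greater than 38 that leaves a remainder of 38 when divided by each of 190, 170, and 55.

N − 38 must be a common multiple of 190, 170, and 55.
190 = 2 × 5 × 19
170 = 2 × 5 × 17
55 = 5 × 11
LCM(190, 170, 55) = 2 × 5 × 11 × 17 × 19 = 35530.
Smallest N > 38 is LCM + 38 = 35530 + 38 = 35568.

35568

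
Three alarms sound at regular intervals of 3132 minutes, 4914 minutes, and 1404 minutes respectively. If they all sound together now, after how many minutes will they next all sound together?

They coincide at every common multiple of the periods; the first is the LCM.
3132 = 2^2 × 3^3 × 29
4914 = 2 × 3^3 × 7 × 13
1404 = 2^2 × 3^3 × 13
LCM(3132, 4914, 1404) = 2^2 × 3^3 × 7 × 13 × 29 = 285012.

285012 minutes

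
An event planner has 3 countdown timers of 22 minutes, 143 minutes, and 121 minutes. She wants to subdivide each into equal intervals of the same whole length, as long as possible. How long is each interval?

The interval must divide each timer length; the longest such is the gcd.
22 = 2 × 11
143 = 11 × 13
121 = 11^2
gcd(22, 143, 121) = 11.

11 minutes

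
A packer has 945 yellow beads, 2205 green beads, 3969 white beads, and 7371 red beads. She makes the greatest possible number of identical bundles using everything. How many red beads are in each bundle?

117

Number of bundles = gcd(945, 2205, 3969, 7371).
945 = 3^3 × 5 × 7
2205 = 3^2 × 5 × 7^2
3969 = 3^4 × 7^2
7371 = 3^4 × 7 × 13
gcd(945, 2205, 3969, 7371) = 3^2 × 7 = 63.
red beads per bundle = 7371 / 63 = 117.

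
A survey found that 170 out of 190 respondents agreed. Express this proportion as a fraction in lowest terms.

170 = 2 × 5 × 17
190 = 2 × 5 × 19
gcd(170, 190) = 2 × 5 = 10.
Divide numerator and denominator by 10: 170/190 = 17/19.

17/19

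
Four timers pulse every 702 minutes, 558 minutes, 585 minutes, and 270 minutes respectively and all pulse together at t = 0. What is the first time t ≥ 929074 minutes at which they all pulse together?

979290 minutes

Joint pulses occur at multiples of LCM(702, 558, 585, 270).
702 = 2 × 3^3 × 13
558 = 2 × 3^2 × 31
585 = 3^2 × 5 × 13
270 = 2 × 3^3 × 5
LCM(702, 558, 585, 270) = 2 × 3^3 × 5 × 13 × 31 = 108810.
Smallest multiple of 108810 that is ≥ 929074: ⌈929074/108810⌉ × 108810 = 9 × 108810 = 979290.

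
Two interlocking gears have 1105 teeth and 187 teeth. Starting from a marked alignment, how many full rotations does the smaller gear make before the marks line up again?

65 rotations

The first common completion time is the LCM of the periods.
1105 = 5 × 13 × 17
187 = 11 × 17
LCM(1105, 187) = 5 × 11 × 13 × 17 = 12155.
Rotations for period 187: 12155 / 187 = 65.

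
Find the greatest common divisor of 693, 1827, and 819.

63

693 = 3^2 × 7 × 11
1827 = 3^2 × 7 × 29
819 = 3^2 × 7 × 13
gcd(693, 1827, 819) = 3^2 × 7 = 63.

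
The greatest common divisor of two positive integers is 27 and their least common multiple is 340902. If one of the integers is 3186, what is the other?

For two integers, gcd × lcm = product, so the other is (27 × 340902) / 3186 = 9204354 / 3186 = 2889.

2889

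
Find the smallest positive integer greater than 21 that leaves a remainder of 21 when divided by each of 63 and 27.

N − 21 must be a common multiple of 63 and 27.
63 = 3^2 × 7
27 = 3^3
LCM(63, 27) = 3^3 × 7 = 189.
Smallest N > 21 is LCM + 21 = 189 + 21 = 210.

210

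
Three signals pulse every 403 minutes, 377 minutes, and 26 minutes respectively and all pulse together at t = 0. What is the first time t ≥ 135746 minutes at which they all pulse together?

Joint pulses occur at multiples of LCM(403, 377, 26).
403 = 13 × 31
377 = 13 × 29
26 = 2 × 13
LCM(403, 377, 26) = 2 × 13 × 29 × 31 = 23374.
Smallest multiple of 23374 that is ≥ 135746: ⌈135746/23374⌉ × 23374 = 6 × 23374 = 140244.

140244 minutes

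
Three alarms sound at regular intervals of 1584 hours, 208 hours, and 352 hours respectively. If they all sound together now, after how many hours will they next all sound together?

The first simultaneous occurrence is after LCM of the individual periods.
1584 = 2^4 × 3^2 × 11
208 = 2^4 × 13
352 = 2^5 × 11
LCM(1584, 208, 352) = 2^5 × 3^2 × 11 × 13 = 41184.

41184 hours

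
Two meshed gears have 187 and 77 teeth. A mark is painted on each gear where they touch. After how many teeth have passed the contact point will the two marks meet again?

1309 teeth

We need the least common multiple of the intervals.
187 = 11 × 17
77 = 7 × 11
LCM(187, 77) = 7 × 11 × 17 = 1309.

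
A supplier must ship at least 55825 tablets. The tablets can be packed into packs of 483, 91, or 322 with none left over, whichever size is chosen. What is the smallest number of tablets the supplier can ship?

62790

The number of tablets must be a common multiple of 483, 91, and 322, so a multiple of their LCM.
483 = 3 × 7 × 23
91 = 7 × 13
322 = 2 × 7 × 23
LCM(483, 91, 322) = 2 × 3 × 7 × 13 × 23 = 12558.
Smallest multiple of 12558 that is ≥ 55825: ⌈55825/12558⌉ × 12558 = 5 × 12558 = 62790.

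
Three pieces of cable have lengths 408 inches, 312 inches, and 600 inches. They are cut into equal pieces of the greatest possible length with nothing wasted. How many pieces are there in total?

55

Piece length = gcd(408, 312, 600).
408 = 2^3 × 3 × 17
312 = 2^3 × 3 × 13
600 = 2^3 × 3 × 5^2
gcd(408, 312, 600) = 2^3 × 3 = 24.
Total pieces = 408/24 + 312/24 + 600/24 = 17 + 13 + 25 = 55.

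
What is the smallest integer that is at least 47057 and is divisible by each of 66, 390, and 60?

The integer must be a common multiple of 66, 390, and 60, so a multiple of their LCM.
66 = 2 × 3 × 11
390 = 2 × 3 × 5 × 13
60 = 2^2 × 3 × 5
LCM(66, 390, 60) = 2^2 × 3 × 5 × 11 × 13 = 8580.
Smallest multiple of 8580 that is ≥ 47057: ⌈47057/8580⌉ × 8580 = 6 × 8580 = 51480.

51480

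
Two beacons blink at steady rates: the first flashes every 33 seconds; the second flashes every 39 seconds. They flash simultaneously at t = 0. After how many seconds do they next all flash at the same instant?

429 seconds

They coincide at every common multiple of the periods; the first is the LCM.
33 = 3 × 11
39 = 3 × 13
LCM(33, 39) = 3 × 11 × 13 = 429.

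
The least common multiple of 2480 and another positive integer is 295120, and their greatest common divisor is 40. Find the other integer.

4760

gcd × lcm = product of the two integers, so the other integer is (40 × 295120) / 2480 = 4760.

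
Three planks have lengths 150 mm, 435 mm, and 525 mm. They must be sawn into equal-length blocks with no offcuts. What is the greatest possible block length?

This is the greatest common divisor of 150, 435, and 525.
150 = 2 × 3 × 5^2
435 = 3 × 5 × 29
525 = 3 × 5^2 × 7
gcd(150, 435, 525) = 3 × 5 = 15.

15 mm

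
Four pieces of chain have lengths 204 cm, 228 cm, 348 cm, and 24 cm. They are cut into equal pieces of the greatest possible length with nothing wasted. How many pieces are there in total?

Piece length = gcd(204, 228, 348, 24).
204 = 2^2 × 3 × 17
228 = 2^2 × 3 × 19
348 = 2^2 × 3 × 29
24 = 2^3 × 3
gcd(204, 228, 348, 24) = 2^2 × 3 = 12.
Total pieces = 204/12 + 228/12 + 348/12 + 24/12 = 17 + 19 + 29 + 2 = 67.

67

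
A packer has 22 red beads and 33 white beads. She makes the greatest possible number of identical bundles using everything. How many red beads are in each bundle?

Number of bundles = gcd(22, 33).
22 = 2 × 11
33 = 3 × 11
gcd(22, 33) = 11.
red beads per bundle = 22 / 11 = 2.

2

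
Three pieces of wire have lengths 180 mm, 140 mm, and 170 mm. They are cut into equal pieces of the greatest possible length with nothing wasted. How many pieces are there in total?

49

Piece length = gcd(180, 140, 170).
180 = 2^2 × 3^2 × 5
140 = 2^2 × 5 × 7
170 = 2 × 5 × 17
gcd(180, 140, 170) = 2 × 5 = 10.
Total pieces = 180/10 + 140/10 + 170/10 = 18 + 14 + 17 = 49.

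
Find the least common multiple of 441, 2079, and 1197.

441 = 3^2 × 7^2
2079 = 3^3 × 7 × 11
1197 = 3^2 × 7 × 19
LCM(441, 2079, 1197) = 3^3 × 7^2 × 11 × 19 = 276507.

276507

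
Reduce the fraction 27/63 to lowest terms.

3/7

27 = 3^3
63 = 3^2 × 7
gcd(27, 63) = 3^2 = 9.
Divide numerator and denominator by 9: 27/63 = 3/7.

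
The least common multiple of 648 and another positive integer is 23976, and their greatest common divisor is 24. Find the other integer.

gcd × lcm = product of the two integers, so the other integer is (24 × 23976) / 648 = 888.

888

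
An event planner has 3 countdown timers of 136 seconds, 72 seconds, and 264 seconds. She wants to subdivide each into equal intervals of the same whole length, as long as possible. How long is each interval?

8 seconds

The interval must divide each timer length; the longest such is the gcd.
136 = 2^3 × 17
72 = 2^3 × 3^2
264 = 2^3 × 3 × 11
gcd(136, 72, 264) = 2^3 = 8.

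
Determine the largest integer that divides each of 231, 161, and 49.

231 = 3 × 7 × 11
161 = 7 × 23
49 = 7^2
gcd(231, 161, 49) = 7.

7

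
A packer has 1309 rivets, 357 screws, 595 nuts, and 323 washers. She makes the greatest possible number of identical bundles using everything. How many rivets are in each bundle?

77

Number of bundles = gcd(1309, 357, 595, 323).
1309 = 7 × 11 × 17
357 = 3 × 7 × 17
595 = 5 × 7 × 17
323 = 17 × 19
gcd(1309, 357, 595, 323) = 17.
rivets per bundle = 1309 / 17 = 77.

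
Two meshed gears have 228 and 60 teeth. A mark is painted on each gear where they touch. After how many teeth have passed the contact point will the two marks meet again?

We need the least common multiple of the intervals.
228 = 2^2 × 3 × 19
60 = 2^2 × 3 × 5
LCM(228, 60) = 2^2 × 3 × 5 × 19 = 1140.

1140 teeth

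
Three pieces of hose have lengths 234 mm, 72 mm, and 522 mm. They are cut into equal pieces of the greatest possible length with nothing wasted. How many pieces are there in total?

46

Piece length = gcd(234, 72, 522).
234 = 2 × 3^2 × 13
72 = 2^3 × 3^2
522 = 2 × 3^2 × 29
gcd(234, 72, 522) = 2 × 3^2 = 18.
Total pieces = 234/18 + 72/18 + 522/18 = 13 + 4 + 29 = 46.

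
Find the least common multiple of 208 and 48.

208 = 2^4 × 13
48 = 2^4 × 3
LCM(208, 48) = 2^4 × 3 × 13 = 624.

624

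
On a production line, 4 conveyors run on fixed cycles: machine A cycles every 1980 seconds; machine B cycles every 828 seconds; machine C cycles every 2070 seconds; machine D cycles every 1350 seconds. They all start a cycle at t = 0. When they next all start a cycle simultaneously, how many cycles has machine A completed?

345 cycles

All finish a whole number of cycles simultaneously at t = LCM of the periods.
1980 = 2^2 × 3^2 × 5 × 11
828 = 2^2 × 3^2 × 23
2070 = 2 × 3^2 × 5 × 23
1350 = 2 × 3^3 × 5^2
LCM(1980, 828, 2070, 1350) = 2^2 × 3^3 × 5^2 × 11 × 23 = 683100.
Cycles for period 1980: 683100 / 1980 = 345.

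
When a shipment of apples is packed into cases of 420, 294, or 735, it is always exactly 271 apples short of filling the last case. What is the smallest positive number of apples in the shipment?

Being 271 short of a full case of size k means N ≡ −271 (mod k), i.e. N + 271 is a multiple of each size.
420 = 2^2 × 3 × 5 × 7
294 = 2 × 3 × 7^2
735 = 3 × 5 × 7^2
LCM(420, 294, 735) = 2^2 × 3 × 5 × 7^2 = 2940.
Smallest positive N is 2940 − 271 = 2669.

2669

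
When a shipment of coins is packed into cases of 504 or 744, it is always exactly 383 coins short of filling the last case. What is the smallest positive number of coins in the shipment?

Being 383 short of a full case of size k means N ≡ −383 (mod k), i.e. N + 383 is a multiple of each size.
504 = 2^3 × 3^2 × 7
744 = 2^3 × 3 × 31
LCM(504, 744) = 2^3 × 3^2 × 7 × 31 = 15624.
Smallest positive N is 15624 − 383 = 15241.

15241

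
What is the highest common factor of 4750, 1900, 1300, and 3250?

4750 = 2 × 5^3 × 19
1900 = 2^2 × 5^2 × 19
1300 = 2^2 × 5^2 × 13
3250 = 2 × 5^3 × 13
gcd(4750, 1900, 1300, 3250) = 2 × 5^2 = 50.

50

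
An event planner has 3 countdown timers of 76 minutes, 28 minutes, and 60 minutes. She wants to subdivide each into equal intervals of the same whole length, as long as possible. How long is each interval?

The interval must divide each timer length; the longest such is the gcd.
76 = 2^2 × 19
28 = 2^2 × 7
60 = 2^2 × 3 × 5
gcd(76, 28, 60) = 2^2 = 4.

4 minutes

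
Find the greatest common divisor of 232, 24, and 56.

232 = 2^3 × 29
24 = 2^3 × 3
56 = 2^3 × 7
gcd(232, 24, 56) = 2^3 = 8.

8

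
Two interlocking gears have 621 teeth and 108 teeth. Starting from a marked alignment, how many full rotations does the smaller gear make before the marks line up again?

The first common completion time is the LCM of the periods.
621 = 3^3 × 23
108 = 2^2 × 3^3
LCM(621, 108) = 2^2 × 3^3 × 23 = 2484.
Rotations for period 108: 2484 / 108 = 23.

23 rotations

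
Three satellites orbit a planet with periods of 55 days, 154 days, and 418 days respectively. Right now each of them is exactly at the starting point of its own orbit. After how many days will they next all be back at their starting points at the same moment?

14630 days

The first simultaneous occurrence is after LCM of the individual periods.
55 = 5 × 11
154 = 2 × 7 × 11
418 = 2 × 11 × 19
LCM(55, 154, 418) = 2 × 5 × 7 × 11 × 19 = 14630.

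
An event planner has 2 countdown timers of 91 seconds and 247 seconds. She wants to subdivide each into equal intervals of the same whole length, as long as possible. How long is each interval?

The interval must divide each timer length; the longest such is the gcd.
91 = 7 × 13
247 = 13 × 19
gcd(91, 247) = 13.

13 seconds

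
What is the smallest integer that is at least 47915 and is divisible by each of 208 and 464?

The integer must be a common multiple of 208 and 464, so a multiple of their LCM.
208 = 2^4 × 13
464 = 2^4 × 29
LCM(208, 464) = 2^4 × 13 × 29 = 6032.
Smallest multiple of 6032 that is ≥ 47915: ⌈47915/6032⌉ × 6032 = 8 × 6032 = 48256.

48256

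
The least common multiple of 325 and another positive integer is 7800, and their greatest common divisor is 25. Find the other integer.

600

gcd × lcm = product of the two integers, so the other integer is (25 × 7800) / 325 = 600.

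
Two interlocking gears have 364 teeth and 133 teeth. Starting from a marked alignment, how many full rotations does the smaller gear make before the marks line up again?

All finish a whole number of cycles simultaneously at t = LCM of the periods.
364 = 2^2 × 7 × 13
133 = 7 × 19
LCM(364, 133) = 2^2 × 7 × 13 × 19 = 6916.
Rotations for period 133: 6916 / 133 = 52.

52 rotations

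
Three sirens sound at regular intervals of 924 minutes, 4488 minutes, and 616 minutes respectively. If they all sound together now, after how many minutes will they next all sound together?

31416 minutes

We need the least common multiple of the intervals.
924 = 2^2 × 3 × 7 × 11
4488 = 2^3 × 3 × 11 × 17
616 = 2^3 × 7 × 11
LCM(924, 4488, 616) = 2^3 × 3 × 7 × 11 × 17 = 31416.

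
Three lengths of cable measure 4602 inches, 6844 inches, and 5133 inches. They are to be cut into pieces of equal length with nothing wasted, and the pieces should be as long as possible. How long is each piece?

59 inches

The greatest length dividing all of 4602, 6844, and 5133 is their gcd.
4602 = 2 × 3 × 13 × 59
6844 = 2^2 × 29 × 59
5133 = 3 × 29 × 59
gcd(4602, 6844, 5133) = 59.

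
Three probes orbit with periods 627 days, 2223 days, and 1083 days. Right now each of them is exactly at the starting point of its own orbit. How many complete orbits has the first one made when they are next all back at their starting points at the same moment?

741 orbits

They are all back at their starting positions together after one LCM of the periods.
627 = 3 × 11 × 19
2223 = 3^2 × 13 × 19
1083 = 3 × 19^2
LCM(627, 2223, 1083) = 3^2 × 11 × 13 × 19^2 = 464607.
Orbits for period 627: 464607 / 627 = 741.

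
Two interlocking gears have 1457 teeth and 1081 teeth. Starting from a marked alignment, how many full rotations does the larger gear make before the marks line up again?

23 rotations

The first common completion time is the LCM of the periods.
1457 = 31 × 47
1081 = 23 × 47
LCM(1457, 1081) = 23 × 31 × 47 = 33511.
Rotations for period 1457: 33511 / 1457 = 23.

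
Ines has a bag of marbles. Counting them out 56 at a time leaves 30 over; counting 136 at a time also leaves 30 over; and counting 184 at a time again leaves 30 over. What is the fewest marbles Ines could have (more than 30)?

N − 30 must be a common multiple of 56, 136, and 184.
56 = 2^3 × 7
136 = 2^3 × 17
184 = 2^3 × 23
LCM(56, 136, 184) = 2^3 × 7 × 17 × 23 = 21896.
Smallest N > 30 is LCM + 30 = 21896 + 30 = 21926.

21926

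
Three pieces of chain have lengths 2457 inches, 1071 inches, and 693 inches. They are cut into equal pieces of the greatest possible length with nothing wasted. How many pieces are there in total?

Piece length = gcd(2457, 1071, 693).
2457 = 3^3 × 7 × 13
1071 = 3^2 × 7 × 17
693 = 3^2 × 7 × 11
gcd(2457, 1071, 693) = 3^2 × 7 = 63.
Total pieces = 2457/63 + 1071/63 + 693/63 = 39 + 17 + 11 = 67.

67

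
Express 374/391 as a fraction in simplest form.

374 = 2 × 11 × 17
391 = 17 × 23
gcd(374, 391) = 17.
Divide numerator and denominator by 17: 374/391 = 22/23.

22/23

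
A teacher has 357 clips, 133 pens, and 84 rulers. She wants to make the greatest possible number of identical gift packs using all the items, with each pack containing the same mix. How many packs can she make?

7 packs

The pack count must divide each quantity, so the greatest is gcd(357, 133, 84).
357 = 3 × 7 × 17
133 = 7 × 19
84 = 2^2 × 3 × 7
gcd(357, 133, 84) = 7.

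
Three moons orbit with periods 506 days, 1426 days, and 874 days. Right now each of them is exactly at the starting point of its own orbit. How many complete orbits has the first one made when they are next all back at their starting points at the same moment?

589 orbits

They are all back at their starting positions together after one LCM of the periods.
506 = 2 × 11 × 23
1426 = 2 × 23 × 31
874 = 2 × 19 × 23
LCM(506, 1426, 874) = 2 × 11 × 19 × 23 × 31 = 298034.
Orbits for period 506: 298034 / 506 = 589.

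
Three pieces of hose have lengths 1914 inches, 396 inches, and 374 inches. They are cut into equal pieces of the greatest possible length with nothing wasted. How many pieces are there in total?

Piece length = gcd(1914, 396, 374).
1914 = 2 × 3 × 11 × 29
396 = 2^2 × 3^2 × 11
374 = 2 × 11 × 17
gcd(1914, 396, 374) = 2 × 11 = 22.
Total pieces = 1914/22 + 396/22 + 374/22 = 87 + 18 + 17 = 122.

122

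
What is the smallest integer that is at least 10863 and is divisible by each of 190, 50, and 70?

The integer must be a common multiple of 190, 50, and 70, so a multiple of their LCM.
190 = 2 × 5 × 19
50 = 2 × 5^2
70 = 2 × 5 × 7
LCM(190, 50, 70) = 2 × 5^2 × 7 × 19 = 6650.
Smallest multiple of 6650 that is ≥ 10863: ⌈10863/6650⌉ × 6650 = 2 × 6650 = 13300.

13300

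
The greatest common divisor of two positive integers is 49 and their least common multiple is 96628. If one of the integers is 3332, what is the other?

1421

For two integers, gcd × lcm = product, so the other is (49 × 96628) / 3332 = 4734772 / 3332 = 1421.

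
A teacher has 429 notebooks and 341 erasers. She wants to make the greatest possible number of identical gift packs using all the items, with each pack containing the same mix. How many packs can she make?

11 packs

The pack count must divide each quantity, so the greatest is gcd(429, 341).
429 = 3 × 11 × 13
341 = 11 × 31
gcd(429, 341) = 11.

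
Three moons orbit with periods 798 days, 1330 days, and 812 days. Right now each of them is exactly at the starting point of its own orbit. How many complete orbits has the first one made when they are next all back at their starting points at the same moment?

The first common completion time is the LCM of the periods.
798 = 2 × 3 × 7 × 19
1330 = 2 × 5 × 7 × 19
812 = 2^2 × 7 × 29
LCM(798, 1330, 812) = 2^2 × 3 × 5 × 7 × 19 × 29 = 231420.
Orbits for period 798: 231420 / 798 = 290.

290 orbits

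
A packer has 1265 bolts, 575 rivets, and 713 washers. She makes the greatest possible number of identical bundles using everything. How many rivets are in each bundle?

Number of bundles = gcd(1265, 575, 713).
1265 = 5 × 11 × 23
575 = 5^2 × 23
713 = 23 × 31
gcd(1265, 575, 713) = 23.
rivets per bundle = 575 / 23 = 25.

25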